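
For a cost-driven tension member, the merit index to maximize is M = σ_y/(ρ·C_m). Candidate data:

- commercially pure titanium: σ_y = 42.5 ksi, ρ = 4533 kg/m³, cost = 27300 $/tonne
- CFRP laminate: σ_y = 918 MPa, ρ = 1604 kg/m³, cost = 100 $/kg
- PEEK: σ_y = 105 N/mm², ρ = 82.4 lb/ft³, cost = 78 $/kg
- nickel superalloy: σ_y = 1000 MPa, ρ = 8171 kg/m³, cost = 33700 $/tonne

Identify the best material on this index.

CFRP laminate

Putting every candidate on a common basis:
  commercially pure titanium: σ_y = 293.0 MPa, ρ = 4533 kg/m³, cost = 27.30 $/kg
  CFRP laminate: σ_y = 918.0 MPa, ρ = 1604 kg/m³, cost = 100.0 $/kg
  PEEK: σ_y = 105.0 MPa, ρ = 1320 kg/m³, cost = 78.00 $/kg
  nickel superalloy: σ_y = 1000 MPa, ρ = 8171 kg/m³, cost = 33.70 $/kg
  CFRP laminate: M = 5.72 kN·m per $
  nickel superalloy: M = 3.63 kN·m per $
  commercially pure titanium: M = 2.37 kN·m per $
  PEEK: M = 1.02 kN·m per $
The maximum is for CFRP laminate.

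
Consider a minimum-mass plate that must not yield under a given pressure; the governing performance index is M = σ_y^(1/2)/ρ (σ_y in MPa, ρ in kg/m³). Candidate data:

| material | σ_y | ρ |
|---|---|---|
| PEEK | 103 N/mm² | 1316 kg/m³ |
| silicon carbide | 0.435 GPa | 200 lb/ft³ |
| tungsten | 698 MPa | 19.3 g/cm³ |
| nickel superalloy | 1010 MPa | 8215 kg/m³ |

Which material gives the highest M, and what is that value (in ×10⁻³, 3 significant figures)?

PEEK, M = 7.71×10⁻³

Putting every candidate on a common basis:
  PEEK: σ_y = 103.0 MPa, ρ = 1316 kg/m³
  silicon carbide: σ_y = 435.0 MPa, ρ = 3204 kg/m³
  tungsten: σ_y = 698.0 MPa, ρ = 19300 kg/m³
  nickel superalloy: σ_y = 1010 MPa, ρ = 8215 kg/m³
  PEEK: M = 7.71×10⁻³
  silicon carbide: M = 6.51×10⁻³
  nickel superalloy: M = 3.87×10⁻³
  tungsten: M = 1.37×10⁻³
Highest index: PEEK.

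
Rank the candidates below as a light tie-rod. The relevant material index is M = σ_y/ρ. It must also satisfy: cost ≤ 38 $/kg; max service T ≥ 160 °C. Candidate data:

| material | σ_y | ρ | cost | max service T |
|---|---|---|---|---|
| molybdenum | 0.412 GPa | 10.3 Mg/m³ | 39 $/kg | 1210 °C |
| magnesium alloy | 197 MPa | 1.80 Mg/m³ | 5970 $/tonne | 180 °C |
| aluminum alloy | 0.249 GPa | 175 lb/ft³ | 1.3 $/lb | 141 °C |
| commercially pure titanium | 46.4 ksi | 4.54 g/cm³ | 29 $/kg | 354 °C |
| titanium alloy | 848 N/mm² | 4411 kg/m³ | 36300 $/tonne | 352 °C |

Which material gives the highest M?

titanium alloy

Screen on constraints: cost ≤ 38 $/kg; max service T ≥ 160 °C. Survivors: magnesium alloy, commercially pure titanium, titanium alloy.
After converting to SI:
  magnesium alloy: σ_y = 197.0 MPa, ρ = 1800 kg/m³
  commercially pure titanium: σ_y = 319.9 MPa, ρ = 4540 kg/m³
  titanium alloy: σ_y = 848.0 MPa, ρ = 4411 kg/m³
  titanium alloy: M = 192 kN·m/kg
  magnesium alloy: M = 109 kN·m/kg
  commercially pure titanium: M = 70.5 kN·m/kg
Titanium alloy ranks first.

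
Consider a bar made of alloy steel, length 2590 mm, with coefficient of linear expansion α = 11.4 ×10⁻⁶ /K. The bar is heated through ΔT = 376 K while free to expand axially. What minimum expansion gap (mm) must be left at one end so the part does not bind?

11.1 mm

ΔL = α·L₀·ΔT = 11.4×10⁻⁶ × 2590 mm × 376.0 K = 11.1 mm.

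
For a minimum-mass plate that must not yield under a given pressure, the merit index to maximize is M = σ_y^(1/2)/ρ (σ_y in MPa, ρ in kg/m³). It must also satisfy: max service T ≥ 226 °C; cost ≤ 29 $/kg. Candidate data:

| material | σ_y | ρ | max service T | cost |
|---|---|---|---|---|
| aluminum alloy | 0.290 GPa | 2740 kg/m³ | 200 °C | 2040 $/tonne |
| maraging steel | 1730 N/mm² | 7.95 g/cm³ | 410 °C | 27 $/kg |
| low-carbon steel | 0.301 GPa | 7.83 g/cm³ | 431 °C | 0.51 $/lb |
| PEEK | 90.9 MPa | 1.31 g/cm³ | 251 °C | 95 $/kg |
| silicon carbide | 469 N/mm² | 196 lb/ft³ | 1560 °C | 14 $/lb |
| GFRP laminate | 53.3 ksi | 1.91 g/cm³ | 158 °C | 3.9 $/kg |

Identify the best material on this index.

Screen on constraints: max service T ≥ 226 °C; cost ≤ 29 $/kg. Survivors: maraging steel, low-carbon steel.
Convert each candidate to consistent units, then evaluate M:
  maraging steel: σ_y = 1730 MPa, ρ = 7950 kg/m³
  low-carbon steel: σ_y = 301.0 MPa, ρ = 7830 kg/m³
  maraging steel: M = 5.23×10⁻³
  low-carbon steel: M = 2.22×10⁻³
Highest index: maraging steel.

maraging steel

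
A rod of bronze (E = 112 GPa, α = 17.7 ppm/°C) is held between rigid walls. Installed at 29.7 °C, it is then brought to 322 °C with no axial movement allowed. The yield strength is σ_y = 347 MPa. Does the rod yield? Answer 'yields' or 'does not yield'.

yields

ΔT = 292.3 K. Constrained thermal stress σ = E·α·ΔT = 112.0×10³ MPa × 17.7×10⁻⁶ × 292.3 = 579 MPa (compressive).
Compare to σ_y = 347 MPa: σ ≥ σ_y, so it yields.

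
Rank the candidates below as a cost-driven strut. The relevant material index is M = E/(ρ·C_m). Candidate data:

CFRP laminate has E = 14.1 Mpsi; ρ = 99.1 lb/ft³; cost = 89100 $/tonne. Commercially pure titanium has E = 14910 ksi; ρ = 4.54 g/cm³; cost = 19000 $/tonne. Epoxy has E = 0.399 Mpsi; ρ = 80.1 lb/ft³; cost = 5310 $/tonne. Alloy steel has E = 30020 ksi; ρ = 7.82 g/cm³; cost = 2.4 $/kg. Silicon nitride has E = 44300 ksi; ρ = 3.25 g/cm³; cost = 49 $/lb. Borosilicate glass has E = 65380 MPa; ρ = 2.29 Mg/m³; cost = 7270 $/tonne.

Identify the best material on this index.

After converting to SI:
  CFRP laminate: E = 97.22 GPa, ρ = 1587 kg/m³, cost = 89.10 $/kg
  commercially pure titanium: E = 102.8 GPa, ρ = 4540 kg/m³, cost = 19.00 $/kg
  epoxy: E = 2.751 GPa, ρ = 1283 kg/m³, cost = 5.310 $/kg
  alloy steel: E = 207.0 GPa, ρ = 7820 kg/m³, cost = 2.400 $/kg
  silicon nitride: E = 305.4 GPa, ρ = 3250 kg/m³, cost = 108.0 $/kg
  borosilicate glass: E = 65.38 GPa, ρ = 2290 kg/m³, cost = 7.270 $/kg
  alloy steel: M = 11.0 MN·m per $
  borosilicate glass: M = 3.93 MN·m per $
  commercially pure titanium: M = 1.19 MN·m per $
  silicon nitride: M = 0.870 MN·m per $
  CFRP laminate: M = 0.687 MN·m per $
  epoxy: M = 0.404 MN·m per $
Highest index: alloy steel.

alloy steel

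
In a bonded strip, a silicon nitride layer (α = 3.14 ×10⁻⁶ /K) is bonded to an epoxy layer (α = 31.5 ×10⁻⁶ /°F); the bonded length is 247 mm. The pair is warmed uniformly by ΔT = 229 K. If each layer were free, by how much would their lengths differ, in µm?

3030 µm

epoxy: α = 31.5×10⁻⁶/°F × 9/5 = 56.7×10⁻⁶/K.
Δα = |3.14 − 56.7|×10⁻⁶/K = 53.6×10⁻⁶/K.
ΔL_mismatch = Δα·L·ΔT = 53.6×10⁻⁶ × 247.0 mm × 229.0 K = 3030 µm.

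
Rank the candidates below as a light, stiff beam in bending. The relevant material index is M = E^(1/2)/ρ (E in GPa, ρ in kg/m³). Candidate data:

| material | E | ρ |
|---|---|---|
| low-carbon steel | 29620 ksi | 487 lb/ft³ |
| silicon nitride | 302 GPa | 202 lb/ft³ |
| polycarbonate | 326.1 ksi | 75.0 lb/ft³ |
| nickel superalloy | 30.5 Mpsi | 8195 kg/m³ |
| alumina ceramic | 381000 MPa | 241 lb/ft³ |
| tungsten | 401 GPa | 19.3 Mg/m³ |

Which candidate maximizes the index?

In SI units:
  low-carbon steel: E = 204.2 GPa, ρ = 7801 kg/m³
  silicon nitride: E = 302.0 GPa, ρ = 3236 kg/m³
  polycarbonate: E = 2.248 GPa, ρ = 1201 kg/m³
  nickel superalloy: E = 210.3 GPa, ρ = 8195 kg/m³
  alumina ceramic: E = 381.0 GPa, ρ = 3860 kg/m³
  tungsten: E = 401.0 GPa, ρ = 19300 kg/m³
  silicon nitride: M = 5.37×10⁻³
  alumina ceramic: M = 5.06×10⁻³
  low-carbon steel: M = 1.83×10⁻³
  nickel superalloy: M = 1.77×10⁻³
  polycarbonate: M = 1.25×10⁻³
  tungsten: M = 1.04×10⁻³
Silicon nitride ranks first.

silicon nitride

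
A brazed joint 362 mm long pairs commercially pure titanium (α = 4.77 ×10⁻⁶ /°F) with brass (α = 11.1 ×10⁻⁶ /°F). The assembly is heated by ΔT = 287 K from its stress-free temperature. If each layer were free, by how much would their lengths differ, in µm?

commercially pure titanium: α = 4.77×10⁻⁶/°F × 9/5 = 8.59×10⁻⁶/K.
brass: α = 11.1×10⁻⁶/°F × 9/5 = 20.0×10⁻⁶/K.
Δα = |8.59 − 20.0|×10⁻⁶/K = 11.4×10⁻⁶/K.
ΔL_mismatch = Δα·L·ΔT = 11.4×10⁻⁶ × 362.0 mm × 287.0 K = 1180 µm.

1180 µm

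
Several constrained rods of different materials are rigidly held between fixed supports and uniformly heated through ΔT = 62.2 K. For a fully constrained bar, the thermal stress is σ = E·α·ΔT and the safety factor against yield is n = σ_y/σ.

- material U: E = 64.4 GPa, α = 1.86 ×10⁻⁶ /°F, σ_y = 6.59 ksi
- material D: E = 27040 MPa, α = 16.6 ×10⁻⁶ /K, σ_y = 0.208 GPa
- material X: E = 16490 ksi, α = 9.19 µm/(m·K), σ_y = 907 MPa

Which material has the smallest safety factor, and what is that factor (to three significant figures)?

In consistent units (E in GPa, α in ×10⁻⁶/K, σ_y in MPa):
  material U: E = 64.40, α = 3.35, σ_y = 45.44 → σ = 13.4 MPa, n = 3.39
  material D: E = 27.04, α = 16.6, σ_y = 208.0 → σ = 27.9 MPa, n = 7.45
  material X: E = 113.7, α = 9.19, σ_y = 907.0 → σ = 65.0 MPa, n = 14.0
Smallest n: material U with n = 3.39.

material U, n = 3.39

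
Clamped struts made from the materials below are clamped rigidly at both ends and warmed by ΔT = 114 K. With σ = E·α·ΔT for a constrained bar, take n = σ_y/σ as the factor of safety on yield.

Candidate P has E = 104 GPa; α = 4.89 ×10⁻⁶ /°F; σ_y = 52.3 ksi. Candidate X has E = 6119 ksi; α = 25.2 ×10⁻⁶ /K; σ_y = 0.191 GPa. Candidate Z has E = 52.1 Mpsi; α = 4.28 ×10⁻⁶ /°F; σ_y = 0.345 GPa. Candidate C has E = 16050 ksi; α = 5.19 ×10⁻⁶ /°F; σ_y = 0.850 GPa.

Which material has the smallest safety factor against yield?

candidate Z

Converting E to GPa, α to ×10⁻⁶/K, σ_y to MPa, then σ and n for each:
  candidate P: E = 104.0, α = 8.80, σ_y = 360.6 → σ = 104 MPa, n = 3.46
  candidate X: E = 42.19, α = 25.2, σ_y = 191.0 → σ = 121 MPa, n = 1.58
  candidate Z: E = 359.2, α = 7.70, σ_y = 345.0 → σ = 315 MPa, n = 1.09
  candidate C: E = 110.7, α = 9.34, σ_y = 850.0 → σ = 118 MPa, n = 7.21
The minimum is candidate Z at n = 1.09.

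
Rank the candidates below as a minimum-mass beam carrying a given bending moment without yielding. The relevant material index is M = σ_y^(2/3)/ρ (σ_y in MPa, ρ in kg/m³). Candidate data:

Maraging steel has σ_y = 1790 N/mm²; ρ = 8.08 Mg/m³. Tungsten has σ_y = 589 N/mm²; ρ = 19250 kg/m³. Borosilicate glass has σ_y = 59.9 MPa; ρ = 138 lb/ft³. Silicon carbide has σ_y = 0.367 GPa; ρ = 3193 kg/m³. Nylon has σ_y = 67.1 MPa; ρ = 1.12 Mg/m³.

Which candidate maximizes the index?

maraging steel

Putting every candidate on a common basis:
  maraging steel: σ_y = 1790 MPa, ρ = 8080 kg/m³
  tungsten: σ_y = 589.0 MPa, ρ = 19250 kg/m³
  borosilicate glass: σ_y = 59.90 MPa, ρ = 2211 kg/m³
  silicon carbide: σ_y = 367.0 MPa, ρ = 3193 kg/m³
  nylon: σ_y = 67.10 MPa, ρ = 1120 kg/m³
  maraging steel: M = 18.2×10⁻³
  silicon carbide: M = 16.1×10⁻³
  nylon: M = 14.7×10⁻³
  borosilicate glass: M = 6.93×10⁻³
  tungsten: M = 3.65×10⁻³
Maraging steel ranks first.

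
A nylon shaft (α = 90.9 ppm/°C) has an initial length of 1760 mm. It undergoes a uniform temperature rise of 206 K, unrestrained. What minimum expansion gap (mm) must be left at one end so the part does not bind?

33.0 mm

ΔL = α·L₀·ΔT = 90.9×10⁻⁶ × 1760 mm × 206.0 K = 33.0 mm.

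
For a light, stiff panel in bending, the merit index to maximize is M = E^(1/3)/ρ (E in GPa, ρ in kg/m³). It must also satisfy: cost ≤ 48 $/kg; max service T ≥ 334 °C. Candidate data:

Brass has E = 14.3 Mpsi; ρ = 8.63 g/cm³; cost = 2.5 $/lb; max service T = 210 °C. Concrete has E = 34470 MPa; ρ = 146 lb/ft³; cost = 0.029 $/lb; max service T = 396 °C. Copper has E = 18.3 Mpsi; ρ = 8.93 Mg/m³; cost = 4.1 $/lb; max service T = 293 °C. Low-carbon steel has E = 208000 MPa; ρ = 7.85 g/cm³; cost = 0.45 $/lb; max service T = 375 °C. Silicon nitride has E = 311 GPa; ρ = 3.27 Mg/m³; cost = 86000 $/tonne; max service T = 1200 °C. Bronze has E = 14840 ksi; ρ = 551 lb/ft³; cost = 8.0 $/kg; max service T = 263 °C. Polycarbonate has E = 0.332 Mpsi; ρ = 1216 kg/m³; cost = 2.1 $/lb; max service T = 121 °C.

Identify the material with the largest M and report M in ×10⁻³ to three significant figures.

concrete, M = 1.39×10⁻³

Screen on constraints: cost ≤ 48 $/kg; max service T ≥ 334 °C. Survivors: concrete, low-carbon steel.
Convert each candidate to consistent units, then evaluate M:
  concrete: E = 34.47 GPa, ρ = 2339 kg/m³
  low-carbon steel: E = 208.0 GPa, ρ = 7850 kg/m³
  concrete: M = 1.39×10⁻³
  low-carbon steel: M = 0.755×10⁻³
Concrete has the largest M.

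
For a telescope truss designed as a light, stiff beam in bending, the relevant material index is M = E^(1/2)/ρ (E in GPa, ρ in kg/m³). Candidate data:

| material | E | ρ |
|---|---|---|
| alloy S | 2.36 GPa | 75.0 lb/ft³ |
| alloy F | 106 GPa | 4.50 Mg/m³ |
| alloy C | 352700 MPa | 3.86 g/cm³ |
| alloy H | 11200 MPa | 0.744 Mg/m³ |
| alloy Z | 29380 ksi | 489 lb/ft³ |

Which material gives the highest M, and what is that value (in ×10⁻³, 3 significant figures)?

In SI units:
  alloy S: E = 2.360 GPa, ρ = 1201 kg/m³
  alloy F: E = 106.0 GPa, ρ = 4500 kg/m³
  alloy C: E = 352.7 GPa, ρ = 3860 kg/m³
  alloy H: E = 11.20 GPa, ρ = 744.0 kg/m³
  alloy Z: E = 202.6 GPa, ρ = 7833 kg/m³
  alloy C: M = 4.87×10⁻³
  alloy H: M = 4.50×10⁻³
  alloy F: M = 2.29×10⁻³
  alloy Z: M = 1.82×10⁻³
  alloy S: M = 1.28×10⁻³
Alloy C has the largest M.

alloy C, M = 4.87×10⁻³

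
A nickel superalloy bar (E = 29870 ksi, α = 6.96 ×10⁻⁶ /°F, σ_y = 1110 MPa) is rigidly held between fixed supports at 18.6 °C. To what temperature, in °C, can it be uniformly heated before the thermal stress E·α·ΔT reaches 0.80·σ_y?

363 °C

E = 29870 ksi = 205.9 GPa.
α = 6.96×10⁻⁶/°F × 9/5 = 12.5×10⁻⁶/K.
E·α·ΔT = 888.0 MPa ⇒ ΔT = 888.0 / (205.9×10³ × 12.5×10⁻⁶) = 344.2 K.
T = 18.6 + 344.2 = 362.8 °C.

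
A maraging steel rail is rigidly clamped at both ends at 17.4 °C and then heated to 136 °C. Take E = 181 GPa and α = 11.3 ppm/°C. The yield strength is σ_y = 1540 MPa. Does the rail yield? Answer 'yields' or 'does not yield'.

does not yield

ΔT = 118.6 K. Constrained thermal stress σ = E·α·ΔT = 181.0×10³ MPa × 11.3×10⁻⁶ × 118.6 = 243 MPa (compressive).
Compare to σ_y = 1540 MPa: σ < σ_y, so it does not yield.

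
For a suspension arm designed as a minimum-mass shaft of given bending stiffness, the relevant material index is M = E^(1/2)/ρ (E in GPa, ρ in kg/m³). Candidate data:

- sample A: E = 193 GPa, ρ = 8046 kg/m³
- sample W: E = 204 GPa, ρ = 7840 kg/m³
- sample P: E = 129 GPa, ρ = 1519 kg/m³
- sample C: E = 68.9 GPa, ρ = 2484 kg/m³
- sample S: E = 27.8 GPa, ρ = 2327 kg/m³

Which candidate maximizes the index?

Evaluate M for each candidate:
  sample P: M = 7.48×10⁻³
  sample C: M = 3.34×10⁻³
  sample S: M = 2.27×10⁻³
  sample W: M = 1.82×10⁻³
  sample A: M = 1.73×10⁻³
Highest index: sample P.

sample P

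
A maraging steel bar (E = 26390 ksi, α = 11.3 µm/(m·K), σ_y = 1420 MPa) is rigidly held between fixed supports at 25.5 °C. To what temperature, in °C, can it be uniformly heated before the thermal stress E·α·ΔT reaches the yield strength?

E = 26390 ksi = 182.0 GPa.
E·α·ΔT = 1420 MPa ⇒ ΔT = 1420 / (182.0×10³ × 11.3×10⁻⁶) = 690.6 K.
T = 25.5 + 690.6 = 716.1 °C.

716 °C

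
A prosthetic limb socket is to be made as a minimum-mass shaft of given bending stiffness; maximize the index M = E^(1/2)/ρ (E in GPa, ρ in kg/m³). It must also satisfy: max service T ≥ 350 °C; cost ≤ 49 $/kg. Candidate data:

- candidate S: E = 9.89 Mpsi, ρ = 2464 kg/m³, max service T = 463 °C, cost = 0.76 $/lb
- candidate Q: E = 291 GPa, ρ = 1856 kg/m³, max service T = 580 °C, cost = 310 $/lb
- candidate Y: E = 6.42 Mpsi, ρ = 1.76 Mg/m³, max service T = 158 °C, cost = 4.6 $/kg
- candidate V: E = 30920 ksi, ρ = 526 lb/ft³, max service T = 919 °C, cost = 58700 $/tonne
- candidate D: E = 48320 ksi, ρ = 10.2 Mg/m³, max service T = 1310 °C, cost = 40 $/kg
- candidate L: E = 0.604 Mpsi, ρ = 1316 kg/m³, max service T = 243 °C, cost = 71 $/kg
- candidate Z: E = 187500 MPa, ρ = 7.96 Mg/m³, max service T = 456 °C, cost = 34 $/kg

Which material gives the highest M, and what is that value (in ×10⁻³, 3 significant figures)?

candidate S, M = 3.35×10⁻³

Screen on constraints: max service T ≥ 350 °C; cost ≤ 49 $/kg. Survivors: candidate S, candidate D, candidate Z.
Putting every candidate on a common basis:
  candidate S: E = 68.19 GPa, ρ = 2464 kg/m³
  candidate D: E = 333.2 GPa, ρ = 10200 kg/m³
  candidate Z: E = 187.5 GPa, ρ = 7960 kg/m³
  candidate S: M = 3.35×10⁻³
  candidate D: M = 1.79×10⁻³
  candidate Z: M = 1.72×10⁻³
The maximum is for candidate S.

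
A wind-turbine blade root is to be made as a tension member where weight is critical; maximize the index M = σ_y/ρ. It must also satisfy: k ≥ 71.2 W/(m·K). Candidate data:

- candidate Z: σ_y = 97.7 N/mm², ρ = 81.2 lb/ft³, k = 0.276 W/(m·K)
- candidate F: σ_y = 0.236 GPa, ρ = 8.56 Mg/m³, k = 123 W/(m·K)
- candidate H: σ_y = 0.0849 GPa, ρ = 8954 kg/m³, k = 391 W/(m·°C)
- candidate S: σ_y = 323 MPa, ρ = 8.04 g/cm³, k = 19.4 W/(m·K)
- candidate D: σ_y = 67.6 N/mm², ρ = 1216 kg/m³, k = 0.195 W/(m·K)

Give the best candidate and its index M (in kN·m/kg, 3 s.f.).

candidate F, M = 27.6 kN·m/kg

Screen on constraints: k ≥ 71.2 W/(m·K). Survivors: candidate F, candidate H.
Putting every candidate on a common basis:
  candidate F: σ_y = 236.0 MPa, ρ = 8560 kg/m³
  candidate H: σ_y = 84.90 MPa, ρ = 8954 kg/m³
  candidate F: M = 27.6 kN·m/kg
  candidate H: M = 9.48 kN·m/kg
Candidate F has the largest M.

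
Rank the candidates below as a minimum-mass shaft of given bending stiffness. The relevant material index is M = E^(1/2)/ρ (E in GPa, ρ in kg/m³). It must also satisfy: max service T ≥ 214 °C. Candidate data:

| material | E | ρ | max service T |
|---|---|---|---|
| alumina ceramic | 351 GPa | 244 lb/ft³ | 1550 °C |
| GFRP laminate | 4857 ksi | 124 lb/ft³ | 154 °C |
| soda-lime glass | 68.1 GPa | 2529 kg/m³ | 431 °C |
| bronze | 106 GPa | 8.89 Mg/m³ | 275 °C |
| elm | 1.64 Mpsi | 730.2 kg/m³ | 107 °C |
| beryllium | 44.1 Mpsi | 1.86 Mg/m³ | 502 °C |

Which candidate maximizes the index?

beryllium

Screen on constraints: max service T ≥ 214 °C. Survivors: alumina ceramic, soda-lime glass, bronze, beryllium.
Normalizing units and computing the index:
  alumina ceramic: E = 351.0 GPa, ρ = 3909 kg/m³
  soda-lime glass: E = 68.10 GPa, ρ = 2529 kg/m³
  bronze: E = 106.0 GPa, ρ = 8890 kg/m³
  beryllium: E = 304.1 GPa, ρ = 1860 kg/m³
  beryllium: M = 9.37×10⁻³
  alumina ceramic: M = 4.79×10⁻³
  soda-lime glass: M = 3.26×10⁻³
  bronze: M = 1.16×10⁻³
Beryllium has the largest M.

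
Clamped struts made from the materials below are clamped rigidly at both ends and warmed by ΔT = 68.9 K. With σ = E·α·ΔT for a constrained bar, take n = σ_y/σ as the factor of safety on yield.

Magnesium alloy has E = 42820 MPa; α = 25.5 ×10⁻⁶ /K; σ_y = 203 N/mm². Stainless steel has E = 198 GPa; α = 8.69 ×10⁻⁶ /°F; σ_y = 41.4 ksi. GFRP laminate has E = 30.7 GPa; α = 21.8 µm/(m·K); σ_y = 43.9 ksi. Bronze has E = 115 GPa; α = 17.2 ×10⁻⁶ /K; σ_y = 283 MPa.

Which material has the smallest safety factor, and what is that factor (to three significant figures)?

stainless steel, n = 1.34

In consistent units (E in GPa, α in ×10⁻⁶/K, σ_y in MPa):
  magnesium alloy: E = 42.82, α = 25.5, σ_y = 203.0 → σ = 75.2 MPa, n = 2.70
  stainless steel: E = 198.0, α = 15.6, σ_y = 285.4 → σ = 213 MPa, n = 1.34
  GFRP laminate: E = 30.70, α = 21.8, σ_y = 302.7 → σ = 46.1 MPa, n = 6.56
  bronze: E = 115.0, α = 17.2, σ_y = 283.0 → σ = 136 MPa, n = 2.08
Smallest n: stainless steel with n = 1.34.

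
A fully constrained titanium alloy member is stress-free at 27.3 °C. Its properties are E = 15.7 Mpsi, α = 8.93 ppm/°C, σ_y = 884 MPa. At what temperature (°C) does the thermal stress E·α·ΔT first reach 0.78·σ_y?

E = 15.7 Mpsi = 108.2 GPa.
E·α·ΔT = 689.5 MPa ⇒ ΔT = 689.5 / (108.2×10³ × 8.93×10⁻⁶) = 713.3 K.
T = 27.3 + 713.3 = 740.6 °C.

741 °C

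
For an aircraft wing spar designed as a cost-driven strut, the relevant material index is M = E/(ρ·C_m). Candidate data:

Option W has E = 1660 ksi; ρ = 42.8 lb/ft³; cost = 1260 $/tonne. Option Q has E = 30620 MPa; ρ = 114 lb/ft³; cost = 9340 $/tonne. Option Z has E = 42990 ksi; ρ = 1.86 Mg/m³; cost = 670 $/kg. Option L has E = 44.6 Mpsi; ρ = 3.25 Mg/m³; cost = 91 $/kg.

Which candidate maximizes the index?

In SI units:
  option W: E = 11.45 GPa, ρ = 685.6 kg/m³, cost = 1.260 $/kg
  option Q: E = 30.62 GPa, ρ = 1826 kg/m³, cost = 9.340 $/kg
  option Z: E = 296.4 GPa, ρ = 1860 kg/m³, cost = 670.0 $/kg
  option L: E = 307.5 GPa, ρ = 3250 kg/m³, cost = 91.00 $/kg
  option W: M = 13.2 MN·m per $
  option Q: M = 1.80 MN·m per $
  option L: M = 1.04 MN·m per $
  option Z: M = 0.238 MN·m per $
Option W ranks first.

option W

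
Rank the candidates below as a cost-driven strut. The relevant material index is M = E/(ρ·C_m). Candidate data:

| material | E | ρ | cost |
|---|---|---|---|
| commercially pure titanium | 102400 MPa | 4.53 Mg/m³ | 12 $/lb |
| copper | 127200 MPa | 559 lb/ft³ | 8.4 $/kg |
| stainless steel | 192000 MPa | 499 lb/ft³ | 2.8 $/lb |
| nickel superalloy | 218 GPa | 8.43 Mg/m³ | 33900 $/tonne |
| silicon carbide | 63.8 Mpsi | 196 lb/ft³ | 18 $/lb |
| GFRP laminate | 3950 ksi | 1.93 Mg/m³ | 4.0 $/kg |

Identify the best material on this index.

In SI units:
  commercially pure titanium: E = 102.4 GPa, ρ = 4530 kg/m³, cost = 26.46 $/kg
  copper: E = 127.2 GPa, ρ = 8954 kg/m³, cost = 8.400 $/kg
  stainless steel: E = 192.0 GPa, ρ = 7993 kg/m³, cost = 6.173 $/kg
  nickel superalloy: E = 218.0 GPa, ρ = 8430 kg/m³, cost = 33.90 $/kg
  silicon carbide: E = 439.9 GPa, ρ = 3140 kg/m³, cost = 39.68 $/kg
  GFRP laminate: E = 27.23 GPa, ρ = 1930 kg/m³, cost = 4.000 $/kg
  stainless steel: M = 3.89 MN·m per $
  silicon carbide: M = 3.53 MN·m per $
  GFRP laminate: M = 3.53 MN·m per $
  copper: M = 1.69 MN·m per $
  commercially pure titanium: M = 0.854 MN·m per $
  nickel superalloy: M = 0.763 MN·m per $
Stainless steel has the largest M.

stainless steel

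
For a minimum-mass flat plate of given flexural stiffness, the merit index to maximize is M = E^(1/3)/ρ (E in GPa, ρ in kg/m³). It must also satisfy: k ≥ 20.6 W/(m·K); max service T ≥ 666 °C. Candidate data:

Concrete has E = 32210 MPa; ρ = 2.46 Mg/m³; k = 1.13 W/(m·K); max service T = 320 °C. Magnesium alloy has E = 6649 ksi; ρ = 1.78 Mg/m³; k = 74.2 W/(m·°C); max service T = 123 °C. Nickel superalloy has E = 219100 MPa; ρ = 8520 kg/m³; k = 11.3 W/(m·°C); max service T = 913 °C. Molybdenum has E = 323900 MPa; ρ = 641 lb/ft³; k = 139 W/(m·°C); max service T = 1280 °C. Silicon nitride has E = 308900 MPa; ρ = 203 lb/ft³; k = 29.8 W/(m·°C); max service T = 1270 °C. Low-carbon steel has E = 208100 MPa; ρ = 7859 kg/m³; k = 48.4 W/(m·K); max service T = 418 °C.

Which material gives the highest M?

Screen on constraints: k ≥ 20.6 W/(m·K); max service T ≥ 666 °C. Survivors: molybdenum, silicon nitride.
Normalizing units and computing the index:
  molybdenum: E = 323.9 GPa, ρ = 10270 kg/m³
  silicon nitride: E = 308.9 GPa, ρ = 3252 kg/m³
  silicon nitride: M = 2.08×10⁻³
  molybdenum: M = 0.669×10⁻³
Silicon nitride has the largest M.

silicon nitride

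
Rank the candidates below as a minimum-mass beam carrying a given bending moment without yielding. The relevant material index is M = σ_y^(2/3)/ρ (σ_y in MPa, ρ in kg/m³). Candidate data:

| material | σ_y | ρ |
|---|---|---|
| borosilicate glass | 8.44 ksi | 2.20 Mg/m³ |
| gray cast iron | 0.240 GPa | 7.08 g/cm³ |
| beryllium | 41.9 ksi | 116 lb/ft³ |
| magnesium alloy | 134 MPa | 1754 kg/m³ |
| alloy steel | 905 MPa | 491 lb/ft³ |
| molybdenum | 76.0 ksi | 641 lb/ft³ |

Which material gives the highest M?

After converting to SI:
  borosilicate glass: σ_y = 58.19 MPa, ρ = 2200 kg/m³
  gray cast iron: σ_y = 240.0 MPa, ρ = 7080 kg/m³
  beryllium: σ_y = 288.9 MPa, ρ = 1858 kg/m³
  magnesium alloy: σ_y = 134.0 MPa, ρ = 1754 kg/m³
  alloy steel: σ_y = 905.0 MPa, ρ = 7865 kg/m³
  molybdenum: σ_y = 524.0 MPa, ρ = 10270 kg/m³
  beryllium: M = 23.5×10⁻³
  magnesium alloy: M = 14.9×10⁻³
  alloy steel: M = 11.9×10⁻³
  borosilicate glass: M = 6.83×10⁻³
  molybdenum: M = 6.33×10⁻³
  gray cast iron: M = 5.45×10⁻³
The maximum is for beryllium.

beryllium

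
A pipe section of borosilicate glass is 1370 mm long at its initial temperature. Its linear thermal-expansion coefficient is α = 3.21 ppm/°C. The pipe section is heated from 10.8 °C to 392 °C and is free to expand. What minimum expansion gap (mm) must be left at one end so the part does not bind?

ΔT = 392 − 10.8 = 381.2 K.
ΔL = α·L₀·ΔT = 3.21×10⁻⁶ × 1370 mm × 381.2 K = 1.68 mm.

1.68 mm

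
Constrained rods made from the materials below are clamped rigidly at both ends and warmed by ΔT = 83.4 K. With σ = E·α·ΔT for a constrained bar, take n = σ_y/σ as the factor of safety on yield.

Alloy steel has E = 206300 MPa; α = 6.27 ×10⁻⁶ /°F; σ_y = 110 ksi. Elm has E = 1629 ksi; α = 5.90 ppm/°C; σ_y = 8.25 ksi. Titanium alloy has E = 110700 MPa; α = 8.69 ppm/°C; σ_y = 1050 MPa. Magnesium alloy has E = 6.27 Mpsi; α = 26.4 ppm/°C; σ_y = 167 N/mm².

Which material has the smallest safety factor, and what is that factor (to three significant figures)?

magnesium alloy, n = 1.75

In consistent units (E in GPa, α in ×10⁻⁶/K, σ_y in MPa):
  alloy steel: E = 206.3, α = 11.3, σ_y = 758.4 → σ = 194 MPa, n = 3.91
  elm: E = 11.23, α = 5.90, σ_y = 56.88 → σ = 5.53 MPa, n = 10.3
  titanium alloy: E = 110.7, α = 8.69, σ_y = 1050 → σ = 80.2 MPa, n = 13.1
  magnesium alloy: E = 43.23, α = 26.4, σ_y = 167.0 → σ = 95.2 MPa, n = 1.75
Smallest n: magnesium alloy with n = 1.75.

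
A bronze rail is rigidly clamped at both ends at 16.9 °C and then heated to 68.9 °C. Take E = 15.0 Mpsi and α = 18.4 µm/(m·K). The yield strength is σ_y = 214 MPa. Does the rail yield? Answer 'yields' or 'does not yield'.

does not yield

E = 15.0 Mpsi = 103.4 GPa.
ΔT = 52.00 K. Constrained thermal stress σ = E·α·ΔT = 103.4×10³ MPa × 18.4×10⁻⁶ × 52.00 = 99.0 MPa (compressive).
Compare to σ_y = 214 MPa: σ < σ_y, so it does not yield.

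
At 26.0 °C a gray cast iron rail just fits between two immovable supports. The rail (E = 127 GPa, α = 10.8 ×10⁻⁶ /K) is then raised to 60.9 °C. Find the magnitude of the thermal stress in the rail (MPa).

47.9 MPa

ΔT = 34.90 K. Constrained thermal stress σ = E·α·ΔT = 127.0×10³ MPa × 10.8×10⁻⁶ × 34.90 = 47.9 MPa (compressive).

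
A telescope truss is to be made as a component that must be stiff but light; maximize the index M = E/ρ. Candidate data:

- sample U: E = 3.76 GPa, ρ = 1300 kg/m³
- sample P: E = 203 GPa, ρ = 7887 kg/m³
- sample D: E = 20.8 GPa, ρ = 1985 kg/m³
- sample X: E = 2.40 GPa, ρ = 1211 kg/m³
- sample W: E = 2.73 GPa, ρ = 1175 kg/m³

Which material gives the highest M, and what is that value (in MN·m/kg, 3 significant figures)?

Evaluate M for each candidate:
  sample P: M = 25.7 MN·m/kg
  sample D: M = 10.5 MN·m/kg
  sample U: M = 2.89 MN·m/kg
  sample W: M = 2.32 MN·m/kg
  sample X: M = 1.98 MN·m/kg
Sample P ranks first.

sample P, M = 25.7 MN·m/kg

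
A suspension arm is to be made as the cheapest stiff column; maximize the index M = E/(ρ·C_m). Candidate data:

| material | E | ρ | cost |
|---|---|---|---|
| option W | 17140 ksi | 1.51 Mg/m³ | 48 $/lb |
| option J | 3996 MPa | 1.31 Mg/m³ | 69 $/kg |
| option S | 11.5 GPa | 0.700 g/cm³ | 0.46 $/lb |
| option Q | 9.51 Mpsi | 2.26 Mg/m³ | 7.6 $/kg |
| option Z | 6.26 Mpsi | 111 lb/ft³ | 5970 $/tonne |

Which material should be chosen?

option S

In SI units:
  option W: E = 118.2 GPa, ρ = 1510 kg/m³, cost = 105.8 $/kg
  option J: E = 3.996 GPa, ρ = 1310 kg/m³, cost = 69.00 $/kg
  option S: E = 11.50 GPa, ρ = 700.0 kg/m³, cost = 1.014 $/kg
  option Q: E = 65.57 GPa, ρ = 2260 kg/m³, cost = 7.600 $/kg
  option Z: E = 43.16 GPa, ρ = 1778 kg/m³, cost = 5.970 $/kg
  option S: M = 16.2 MN·m per $
  option Z: M = 4.07 MN·m per $
  option Q: M = 3.82 MN·m per $
  option W: M = 0.740 MN·m per $
  option J: M = 0.0442 MN·m per $
Option S ranks first.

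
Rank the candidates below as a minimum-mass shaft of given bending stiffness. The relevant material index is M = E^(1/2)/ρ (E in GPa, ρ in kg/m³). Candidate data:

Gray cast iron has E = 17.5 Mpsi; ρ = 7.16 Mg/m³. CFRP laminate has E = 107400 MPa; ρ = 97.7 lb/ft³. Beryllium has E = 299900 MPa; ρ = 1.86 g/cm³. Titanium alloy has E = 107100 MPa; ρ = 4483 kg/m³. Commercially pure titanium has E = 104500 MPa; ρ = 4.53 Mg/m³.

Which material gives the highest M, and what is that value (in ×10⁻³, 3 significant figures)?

After converting to SI:
  gray cast iron: E = 120.7 GPa, ρ = 7160 kg/m³
  CFRP laminate: E = 107.4 GPa, ρ = 1565 kg/m³
  beryllium: E = 299.9 GPa, ρ = 1860 kg/m³
  titanium alloy: E = 107.1 GPa, ρ = 4483 kg/m³
  commercially pure titanium: E = 104.5 GPa, ρ = 4530 kg/m³
  beryllium: M = 9.31×10⁻³
  CFRP laminate: M = 6.62×10⁻³
  titanium alloy: M = 2.31×10⁻³
  commercially pure titanium: M = 2.26×10⁻³
  gray cast iron: M = 1.53×10⁻³
Beryllium has the largest M.

beryllium, M = 9.31×10⁻³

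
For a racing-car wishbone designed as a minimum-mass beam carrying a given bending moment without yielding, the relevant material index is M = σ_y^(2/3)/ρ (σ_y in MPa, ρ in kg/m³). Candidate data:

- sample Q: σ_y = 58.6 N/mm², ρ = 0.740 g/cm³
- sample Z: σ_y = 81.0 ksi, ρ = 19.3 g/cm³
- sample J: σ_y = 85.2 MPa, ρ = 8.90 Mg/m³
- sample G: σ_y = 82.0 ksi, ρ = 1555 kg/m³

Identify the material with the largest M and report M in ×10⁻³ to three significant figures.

After converting to SI:
  sample Q: σ_y = 58.60 MPa, ρ = 740.0 kg/m³
  sample Z: σ_y = 558.5 MPa, ρ = 19300 kg/m³
  sample J: σ_y = 85.20 MPa, ρ = 8900 kg/m³
  sample G: σ_y = 565.4 MPa, ρ = 1555 kg/m³
  sample G: M = 44.0×10⁻³
  sample Q: M = 20.4×10⁻³
  sample Z: M = 3.51×10⁻³
  sample J: M = 2.18×10⁻³
The maximum is for sample G.

sample G, M = 44.0×10⁻³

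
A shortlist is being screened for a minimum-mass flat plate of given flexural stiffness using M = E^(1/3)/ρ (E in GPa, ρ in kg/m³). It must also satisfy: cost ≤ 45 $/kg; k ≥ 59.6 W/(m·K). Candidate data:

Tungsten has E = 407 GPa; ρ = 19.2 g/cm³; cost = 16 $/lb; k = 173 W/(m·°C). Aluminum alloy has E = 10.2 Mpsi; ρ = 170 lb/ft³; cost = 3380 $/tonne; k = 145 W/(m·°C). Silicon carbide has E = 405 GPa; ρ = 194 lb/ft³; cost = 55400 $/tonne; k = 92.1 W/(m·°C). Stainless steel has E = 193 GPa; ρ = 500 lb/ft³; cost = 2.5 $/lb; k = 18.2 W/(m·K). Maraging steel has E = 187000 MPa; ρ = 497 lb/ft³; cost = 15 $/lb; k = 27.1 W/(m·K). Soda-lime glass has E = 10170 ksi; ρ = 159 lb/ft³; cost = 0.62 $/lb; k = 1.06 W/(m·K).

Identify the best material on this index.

Screen on constraints: cost ≤ 45 $/kg; k ≥ 59.6 W/(m·K). Survivors: tungsten, aluminum alloy.
In SI units:
  tungsten: E = 407.0 GPa, ρ = 19200 kg/m³
  aluminum alloy: E = 70.33 GPa, ρ = 2723 kg/m³
  aluminum alloy: M = 1.52×10⁻³
  tungsten: M = 0.386×10⁻³
The maximum is for aluminum alloy.

aluminum alloy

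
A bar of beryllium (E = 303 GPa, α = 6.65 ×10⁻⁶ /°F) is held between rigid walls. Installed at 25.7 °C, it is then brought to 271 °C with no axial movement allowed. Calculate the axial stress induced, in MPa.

890 MPa

α = 6.65×10⁻⁶/°F × 9/5 = 12.0×10⁻⁶/K.
ΔT = 245.3 K. Constrained thermal stress σ = E·α·ΔT = 303.0×10³ MPa × 12.0×10⁻⁶ × 245.3 = 890 MPa (compressive).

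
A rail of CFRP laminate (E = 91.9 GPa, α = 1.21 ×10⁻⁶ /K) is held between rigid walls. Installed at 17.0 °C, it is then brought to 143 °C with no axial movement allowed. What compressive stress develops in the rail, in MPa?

14.0 MPa

ΔT = 126.0 K. Constrained thermal stress σ = E·α·ΔT = 91.90×10³ MPa × 1.21×10⁻⁶ × 126.0 = 14.0 MPa (compressive).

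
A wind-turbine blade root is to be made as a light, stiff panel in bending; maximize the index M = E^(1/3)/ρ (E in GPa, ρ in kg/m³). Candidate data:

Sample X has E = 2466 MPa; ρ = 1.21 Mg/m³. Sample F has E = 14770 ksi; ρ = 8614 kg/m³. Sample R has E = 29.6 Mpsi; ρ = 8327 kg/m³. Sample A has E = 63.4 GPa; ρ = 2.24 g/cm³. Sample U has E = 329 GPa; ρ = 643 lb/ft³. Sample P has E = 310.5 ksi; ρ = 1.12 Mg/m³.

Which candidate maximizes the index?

sample A

Convert each candidate to consistent units, then evaluate M:
  sample X: E = 2.466 GPa, ρ = 1210 kg/m³
  sample F: E = 101.8 GPa, ρ = 8614 kg/m³
  sample R: E = 204.1 GPa, ρ = 8327 kg/m³
  sample A: E = 63.40 GPa, ρ = 2240 kg/m³
  sample U: E = 329.0 GPa, ρ = 10300 kg/m³
  sample P: E = 2.141 GPa, ρ = 1120 kg/m³
  sample A: M = 1.78×10⁻³
  sample P: M = 1.15×10⁻³
  sample X: M = 1.12×10⁻³
  sample R: M = 0.707×10⁻³
  sample U: M = 0.670×10⁻³
  sample F: M = 0.542×10⁻³
The maximum is for sample A.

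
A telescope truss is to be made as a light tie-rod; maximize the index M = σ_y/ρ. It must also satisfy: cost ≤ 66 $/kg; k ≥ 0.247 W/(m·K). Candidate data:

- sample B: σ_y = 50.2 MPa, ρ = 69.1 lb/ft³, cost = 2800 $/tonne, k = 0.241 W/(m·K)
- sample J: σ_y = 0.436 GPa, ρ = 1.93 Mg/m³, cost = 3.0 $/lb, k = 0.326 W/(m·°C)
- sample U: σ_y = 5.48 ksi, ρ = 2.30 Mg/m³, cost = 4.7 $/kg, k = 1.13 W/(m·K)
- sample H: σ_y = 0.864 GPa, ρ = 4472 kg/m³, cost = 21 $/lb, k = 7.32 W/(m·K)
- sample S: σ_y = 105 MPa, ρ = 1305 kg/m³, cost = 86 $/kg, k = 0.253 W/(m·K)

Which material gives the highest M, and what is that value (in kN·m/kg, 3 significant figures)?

Screen on constraints: cost ≤ 66 $/kg; k ≥ 0.247 W/(m·K). Survivors: sample J, sample U, sample H.
Normalizing units and computing the index:
  sample J: σ_y = 436.0 MPa, ρ = 1930 kg/m³
  sample U: σ_y = 37.78 MPa, ρ = 2300 kg/m³
  sample H: σ_y = 864.0 MPa, ρ = 4472 kg/m³
  sample J: M = 226 kN·m/kg
  sample H: M = 193 kN·m/kg
  sample U: M = 16.4 kN·m/kg
Highest index: sample J.

sample J, M = 226 kN·m/kg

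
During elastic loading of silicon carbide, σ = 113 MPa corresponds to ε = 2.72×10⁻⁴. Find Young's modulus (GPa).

E = σ/ε = 113 MPa / 2.72×10⁻⁴ = 415400 MPa = 415 GPa.

415 GPa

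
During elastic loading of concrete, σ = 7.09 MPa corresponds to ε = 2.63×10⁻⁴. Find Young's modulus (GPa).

27.0 GPa

E = σ/ε = 7.09 MPa / 2.63×10⁻⁴ = 26960 MPa = 27.0 GPa.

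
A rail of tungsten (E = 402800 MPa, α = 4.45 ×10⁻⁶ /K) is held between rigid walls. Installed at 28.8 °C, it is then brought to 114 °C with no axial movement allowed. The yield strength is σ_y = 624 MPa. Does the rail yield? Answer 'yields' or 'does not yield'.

does not yield

E = 402800 MPa = 402.8 GPa.
ΔT = 85.20 K. Constrained thermal stress σ = E·α·ΔT = 402.8×10³ MPa × 4.45×10⁻⁶ × 85.20 = 153 MPa (compressive).
Compare to σ_y = 624 MPa: σ < σ_y, so it does not yield.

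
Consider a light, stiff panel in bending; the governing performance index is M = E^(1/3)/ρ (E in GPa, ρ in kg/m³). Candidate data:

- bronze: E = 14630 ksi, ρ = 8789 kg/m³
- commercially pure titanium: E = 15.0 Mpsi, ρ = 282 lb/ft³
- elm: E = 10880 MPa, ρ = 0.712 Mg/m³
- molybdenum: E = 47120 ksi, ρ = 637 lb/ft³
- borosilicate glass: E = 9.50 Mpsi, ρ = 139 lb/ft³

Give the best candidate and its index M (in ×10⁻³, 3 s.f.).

elm, M = 3.11×10⁻³

Convert each candidate to consistent units, then evaluate M:
  bronze: E = 100.9 GPa, ρ = 8789 kg/m³
  commercially pure titanium: E = 103.4 GPa, ρ = 4517 kg/m³
  elm: E = 10.88 GPa, ρ = 712.0 kg/m³
  molybdenum: E = 324.9 GPa, ρ = 10200 kg/m³
  borosilicate glass: E = 65.50 GPa, ρ = 2227 kg/m³
  elm: M = 3.11×10⁻³
  borosilicate glass: M = 1.81×10⁻³
  commercially pure titanium: M = 1.04×10⁻³
  molybdenum: M = 0.674×10⁻³
  bronze: M = 0.530×10⁻³
Elm ranks first.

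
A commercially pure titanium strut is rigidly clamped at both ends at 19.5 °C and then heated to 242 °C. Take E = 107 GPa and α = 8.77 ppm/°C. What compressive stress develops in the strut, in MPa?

209 MPa

ΔT = 222.5 K. Constrained thermal stress σ = E·α·ΔT = 107.0×10³ MPa × 8.77×10⁻⁶ × 222.5 = 209 MPa (compressive).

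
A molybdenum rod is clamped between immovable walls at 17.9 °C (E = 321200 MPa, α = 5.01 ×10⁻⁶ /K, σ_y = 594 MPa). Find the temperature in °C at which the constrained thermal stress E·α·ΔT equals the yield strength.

387 °C

E = 321200 MPa = 321.2 GPa.
E·α·ΔT = 594.0 MPa ⇒ ΔT = 594.0 / (321.2×10³ × 5.01×10⁻⁶) = 369.1 K.
T = 17.9 + 369.1 = 387.0 °C.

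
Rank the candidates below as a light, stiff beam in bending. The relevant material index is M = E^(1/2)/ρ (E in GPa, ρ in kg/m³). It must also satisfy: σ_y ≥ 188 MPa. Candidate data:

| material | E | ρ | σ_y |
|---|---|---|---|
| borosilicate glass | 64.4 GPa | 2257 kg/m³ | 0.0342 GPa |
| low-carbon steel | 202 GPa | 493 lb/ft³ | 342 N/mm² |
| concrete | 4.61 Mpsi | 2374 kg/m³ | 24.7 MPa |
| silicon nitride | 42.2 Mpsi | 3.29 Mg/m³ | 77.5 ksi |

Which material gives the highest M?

Screen on constraints: σ_y ≥ 188 MPa. Survivors: low-carbon steel, silicon nitride.
Normalizing units and computing the index:
  low-carbon steel: E = 202.0 GPa, ρ = 7897 kg/m³
  silicon nitride: E = 291.0 GPa, ρ = 3290 kg/m³
  silicon nitride: M = 5.18×10⁻³
  low-carbon steel: M = 1.80×10⁻³
The maximum is for silicon nitride.

silicon nitride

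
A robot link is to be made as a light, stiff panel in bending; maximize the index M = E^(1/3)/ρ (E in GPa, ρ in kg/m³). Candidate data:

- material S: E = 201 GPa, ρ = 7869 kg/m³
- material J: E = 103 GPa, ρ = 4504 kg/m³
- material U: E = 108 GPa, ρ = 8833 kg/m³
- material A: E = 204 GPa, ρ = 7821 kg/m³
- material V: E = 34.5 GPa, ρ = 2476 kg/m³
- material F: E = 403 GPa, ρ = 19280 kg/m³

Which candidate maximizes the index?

material V

Evaluate M for each candidate:
  material V: M = 1.31×10⁻³
  material J: M = 1.04×10⁻³
  material A: M = 0.753×10⁻³
  material S: M = 0.744×10⁻³
  material U: M = 0.539×10⁻³
  material F: M = 0.383×10⁻³
Highest index: material V.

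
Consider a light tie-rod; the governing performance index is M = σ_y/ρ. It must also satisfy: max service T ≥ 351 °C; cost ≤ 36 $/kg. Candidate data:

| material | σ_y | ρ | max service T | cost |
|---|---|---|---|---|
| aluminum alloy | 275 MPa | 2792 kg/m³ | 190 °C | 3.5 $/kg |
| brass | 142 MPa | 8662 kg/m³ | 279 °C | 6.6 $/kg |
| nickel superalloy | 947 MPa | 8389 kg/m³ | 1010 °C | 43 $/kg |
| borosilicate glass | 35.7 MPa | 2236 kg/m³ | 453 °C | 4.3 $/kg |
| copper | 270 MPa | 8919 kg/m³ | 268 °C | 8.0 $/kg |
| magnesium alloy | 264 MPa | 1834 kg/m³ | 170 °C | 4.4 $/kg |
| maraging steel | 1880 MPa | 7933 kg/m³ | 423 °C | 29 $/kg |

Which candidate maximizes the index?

Screen on constraints: max service T ≥ 351 °C; cost ≤ 36 $/kg. Survivors: borosilicate glass, maraging steel.
Evaluate M for each candidate:
  maraging steel: M = 237 kN·m/kg
  borosilicate glass: M = 16.0 kN·m/kg
Maraging steel ranks first.

maraging steel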